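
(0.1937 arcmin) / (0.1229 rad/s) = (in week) 7.58e-10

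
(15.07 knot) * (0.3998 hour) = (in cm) 1.116e+06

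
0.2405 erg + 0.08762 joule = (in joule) 0.08762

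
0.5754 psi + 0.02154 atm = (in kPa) 6.15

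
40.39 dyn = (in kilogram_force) 4.119e-05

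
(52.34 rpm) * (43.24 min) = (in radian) 1.422e+04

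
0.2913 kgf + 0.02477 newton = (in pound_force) 0.6478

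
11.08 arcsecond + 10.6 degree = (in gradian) 11.78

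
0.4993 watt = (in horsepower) 0.0006696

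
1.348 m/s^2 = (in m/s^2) 1.348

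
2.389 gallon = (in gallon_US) 2.389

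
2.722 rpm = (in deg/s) 16.33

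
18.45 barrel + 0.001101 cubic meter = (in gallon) 775.2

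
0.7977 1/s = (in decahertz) 0.07977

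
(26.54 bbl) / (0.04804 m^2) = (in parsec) 2.846e-15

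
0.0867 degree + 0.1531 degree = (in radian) 0.004185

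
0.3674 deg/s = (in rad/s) 0.006412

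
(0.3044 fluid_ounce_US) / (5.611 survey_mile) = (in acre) 2.463e-13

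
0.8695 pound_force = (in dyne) 3.868e+05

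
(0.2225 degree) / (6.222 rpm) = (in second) 0.00596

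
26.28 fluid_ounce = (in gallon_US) 0.2053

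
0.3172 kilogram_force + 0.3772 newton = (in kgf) 0.3557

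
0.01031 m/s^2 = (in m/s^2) 0.01031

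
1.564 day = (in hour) 37.54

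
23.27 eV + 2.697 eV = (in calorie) 9.944e-19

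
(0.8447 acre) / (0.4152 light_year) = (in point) 2.467e-09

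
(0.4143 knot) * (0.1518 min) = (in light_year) 2.052e-16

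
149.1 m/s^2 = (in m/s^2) 149.1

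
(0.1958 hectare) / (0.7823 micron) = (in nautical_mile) 1.351e+06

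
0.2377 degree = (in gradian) 0.2641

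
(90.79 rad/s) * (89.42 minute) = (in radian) 4.871e+05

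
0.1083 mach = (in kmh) 132.8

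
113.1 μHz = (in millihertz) 0.1131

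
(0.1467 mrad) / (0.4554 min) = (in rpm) 5.127e-05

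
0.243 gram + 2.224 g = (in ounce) 0.08702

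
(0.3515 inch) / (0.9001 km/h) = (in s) 0.03571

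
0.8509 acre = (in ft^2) 3.707e+04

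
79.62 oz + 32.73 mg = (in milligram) 2.257e+06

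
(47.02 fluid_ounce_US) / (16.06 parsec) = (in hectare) 2.806e-25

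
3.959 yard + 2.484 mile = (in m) 4001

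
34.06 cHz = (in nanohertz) 3.406e+08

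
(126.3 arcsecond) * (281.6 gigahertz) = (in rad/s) 1.724e+08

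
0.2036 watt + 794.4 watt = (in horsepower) 1.066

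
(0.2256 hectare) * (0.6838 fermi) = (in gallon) 4.075e-10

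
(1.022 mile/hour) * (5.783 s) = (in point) 7489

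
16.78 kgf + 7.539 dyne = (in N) 164.6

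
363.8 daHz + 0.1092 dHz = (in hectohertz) 36.38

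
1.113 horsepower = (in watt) 830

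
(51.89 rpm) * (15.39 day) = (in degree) 4.14e+08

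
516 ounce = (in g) 1.463e+04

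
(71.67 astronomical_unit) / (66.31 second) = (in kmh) 5.821e+11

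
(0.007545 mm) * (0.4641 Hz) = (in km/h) 1.261e-05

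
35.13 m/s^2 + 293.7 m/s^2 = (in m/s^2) 328.8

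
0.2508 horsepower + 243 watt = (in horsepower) 0.5767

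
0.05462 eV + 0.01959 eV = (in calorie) 2.842e-21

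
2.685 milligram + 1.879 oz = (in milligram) 5.327e+04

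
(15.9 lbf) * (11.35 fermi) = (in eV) 5.01e+06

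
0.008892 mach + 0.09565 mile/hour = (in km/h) 11.05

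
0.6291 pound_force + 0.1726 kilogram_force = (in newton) 4.491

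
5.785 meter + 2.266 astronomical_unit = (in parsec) 1.099e-05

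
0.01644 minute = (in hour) 0.000274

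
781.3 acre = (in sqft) 3.403e+07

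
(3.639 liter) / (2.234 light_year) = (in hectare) 1.722e-23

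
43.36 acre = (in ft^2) 1.889e+06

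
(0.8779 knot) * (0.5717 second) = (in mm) 258.2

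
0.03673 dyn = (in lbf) 8.257e-08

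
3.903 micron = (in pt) 0.01106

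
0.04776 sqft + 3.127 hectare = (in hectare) 3.127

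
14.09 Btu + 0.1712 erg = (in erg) 1.487e+11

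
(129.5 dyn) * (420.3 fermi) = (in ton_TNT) 1.301e-25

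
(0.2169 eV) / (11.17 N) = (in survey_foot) 1.021e-20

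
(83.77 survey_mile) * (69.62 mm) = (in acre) 2.319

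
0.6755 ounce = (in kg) 0.01915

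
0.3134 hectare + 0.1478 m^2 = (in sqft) 3.374e+04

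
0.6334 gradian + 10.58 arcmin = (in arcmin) 44.78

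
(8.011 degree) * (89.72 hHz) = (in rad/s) 1254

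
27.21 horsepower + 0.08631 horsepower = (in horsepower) 27.3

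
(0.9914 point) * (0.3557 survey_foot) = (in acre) 9.37e-09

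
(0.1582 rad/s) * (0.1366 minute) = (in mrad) 1297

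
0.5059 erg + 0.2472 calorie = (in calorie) 0.2472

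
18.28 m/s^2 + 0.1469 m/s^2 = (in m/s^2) 18.43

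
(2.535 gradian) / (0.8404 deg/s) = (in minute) 0.04525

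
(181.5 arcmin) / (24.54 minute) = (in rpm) 0.0003424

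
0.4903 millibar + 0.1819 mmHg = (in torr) 0.5497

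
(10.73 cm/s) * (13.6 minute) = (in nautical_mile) 0.04728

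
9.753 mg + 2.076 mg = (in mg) 11.83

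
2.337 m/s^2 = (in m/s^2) 2.337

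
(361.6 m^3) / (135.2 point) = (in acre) 1.873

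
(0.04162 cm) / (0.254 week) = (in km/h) 9.753e-09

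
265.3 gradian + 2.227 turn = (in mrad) 1.816e+04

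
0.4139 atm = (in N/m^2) 4.194e+04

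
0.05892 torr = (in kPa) 0.007855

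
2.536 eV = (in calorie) 9.711e-20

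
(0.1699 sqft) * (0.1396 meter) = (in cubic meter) 0.002203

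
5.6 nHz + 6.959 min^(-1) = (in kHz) 0.000116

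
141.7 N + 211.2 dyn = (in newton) 141.7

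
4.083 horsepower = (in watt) 3045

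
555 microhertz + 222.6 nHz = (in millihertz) 0.5552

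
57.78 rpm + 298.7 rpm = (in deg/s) 2139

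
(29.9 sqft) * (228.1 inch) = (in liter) 1.609e+04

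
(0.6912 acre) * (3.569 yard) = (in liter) 9.129e+06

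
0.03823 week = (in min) 385.4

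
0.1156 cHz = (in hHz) 1.156e-05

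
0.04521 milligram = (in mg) 0.04521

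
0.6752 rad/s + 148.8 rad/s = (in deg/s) 8564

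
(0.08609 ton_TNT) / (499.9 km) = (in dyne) 7.205e+07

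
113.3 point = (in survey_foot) 0.1311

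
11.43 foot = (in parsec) 1.129e-16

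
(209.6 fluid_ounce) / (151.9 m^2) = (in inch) 0.001607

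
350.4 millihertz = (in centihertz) 35.04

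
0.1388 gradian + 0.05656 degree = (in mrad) 3.167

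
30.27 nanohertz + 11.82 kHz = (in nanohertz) 1.182e+13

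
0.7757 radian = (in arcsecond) 1.6e+05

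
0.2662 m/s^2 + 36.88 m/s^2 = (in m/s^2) 37.15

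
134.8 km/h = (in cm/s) 3744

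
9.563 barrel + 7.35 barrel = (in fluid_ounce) 9.092e+04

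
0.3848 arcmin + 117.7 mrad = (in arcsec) 2.43e+04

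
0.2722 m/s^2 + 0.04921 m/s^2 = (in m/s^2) 0.3214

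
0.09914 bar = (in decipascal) 9.914e+04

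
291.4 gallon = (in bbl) 6.938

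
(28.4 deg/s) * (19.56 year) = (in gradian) 1.946e+10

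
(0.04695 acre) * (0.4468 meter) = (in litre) 8.489e+04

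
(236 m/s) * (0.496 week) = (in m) 7.08e+07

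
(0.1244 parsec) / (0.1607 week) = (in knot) 7.677e+10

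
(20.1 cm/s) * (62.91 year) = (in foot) 1.308e+09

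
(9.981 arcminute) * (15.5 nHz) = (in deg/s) 2.578e-09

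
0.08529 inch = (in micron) 2166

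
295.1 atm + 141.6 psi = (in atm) 304.7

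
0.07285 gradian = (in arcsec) 236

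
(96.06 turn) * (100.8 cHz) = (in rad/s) 608.4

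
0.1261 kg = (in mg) 1.261e+05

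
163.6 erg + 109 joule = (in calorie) 26.05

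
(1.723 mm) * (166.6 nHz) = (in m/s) 2.871e-10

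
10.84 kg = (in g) 1.084e+04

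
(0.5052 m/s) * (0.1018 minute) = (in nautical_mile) 0.001666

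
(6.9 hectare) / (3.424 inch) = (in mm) 7.934e+08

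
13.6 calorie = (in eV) 3.552e+20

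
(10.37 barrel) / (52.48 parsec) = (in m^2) 1.018e-18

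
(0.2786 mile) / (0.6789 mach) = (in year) 6.15e-08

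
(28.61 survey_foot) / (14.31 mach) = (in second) 0.00179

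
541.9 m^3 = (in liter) 5.419e+05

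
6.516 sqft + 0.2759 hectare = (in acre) 0.6819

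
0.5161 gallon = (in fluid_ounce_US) 66.06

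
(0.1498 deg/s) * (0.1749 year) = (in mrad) 1.442e+07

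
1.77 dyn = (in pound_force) 3.979e-06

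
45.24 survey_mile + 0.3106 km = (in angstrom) 7.312e+14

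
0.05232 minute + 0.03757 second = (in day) 3.677e-05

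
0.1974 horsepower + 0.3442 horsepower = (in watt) 403.9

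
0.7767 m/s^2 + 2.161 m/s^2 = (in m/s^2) 2.938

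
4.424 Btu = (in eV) 2.913e+22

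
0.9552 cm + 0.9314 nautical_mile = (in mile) 1.072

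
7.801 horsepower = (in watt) 5817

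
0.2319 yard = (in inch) 8.348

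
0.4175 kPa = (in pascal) 417.5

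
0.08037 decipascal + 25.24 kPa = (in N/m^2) 2.524e+04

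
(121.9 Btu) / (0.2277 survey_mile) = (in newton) 351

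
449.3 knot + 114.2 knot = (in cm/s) 2.899e+04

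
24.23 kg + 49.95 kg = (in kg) 74.18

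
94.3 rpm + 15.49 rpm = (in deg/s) 658.7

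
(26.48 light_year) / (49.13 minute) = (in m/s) 8.499e+13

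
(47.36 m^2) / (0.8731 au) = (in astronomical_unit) 2.424e-21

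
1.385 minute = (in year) 2.635e-06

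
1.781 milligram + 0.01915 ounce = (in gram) 0.5447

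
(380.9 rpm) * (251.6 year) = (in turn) 5.037e+10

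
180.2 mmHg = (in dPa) 2.402e+05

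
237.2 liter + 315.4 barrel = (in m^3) 50.38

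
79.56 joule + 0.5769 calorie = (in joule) 81.97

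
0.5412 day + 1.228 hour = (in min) 853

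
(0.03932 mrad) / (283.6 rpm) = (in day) 1.532e-11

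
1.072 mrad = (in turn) 0.0001706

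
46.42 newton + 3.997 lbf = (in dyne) 6.42e+06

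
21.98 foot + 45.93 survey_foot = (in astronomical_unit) 1.384e-10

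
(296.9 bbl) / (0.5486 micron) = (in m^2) 8.604e+07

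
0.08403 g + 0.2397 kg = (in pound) 0.5286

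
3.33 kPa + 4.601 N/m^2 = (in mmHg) 25.01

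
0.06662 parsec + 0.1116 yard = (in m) 2.056e+15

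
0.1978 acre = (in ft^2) 8616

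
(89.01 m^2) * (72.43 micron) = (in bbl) 0.04055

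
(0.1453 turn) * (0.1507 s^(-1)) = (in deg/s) 7.883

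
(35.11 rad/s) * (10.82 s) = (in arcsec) 7.836e+07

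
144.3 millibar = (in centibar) 14.43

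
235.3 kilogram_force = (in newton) 2308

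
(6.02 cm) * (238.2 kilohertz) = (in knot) 2.787e+04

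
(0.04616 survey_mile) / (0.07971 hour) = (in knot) 0.5032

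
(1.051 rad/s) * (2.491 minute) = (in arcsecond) 3.24e+07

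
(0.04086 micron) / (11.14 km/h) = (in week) 2.183e-14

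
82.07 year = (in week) 4279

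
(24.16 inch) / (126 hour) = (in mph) 3.026e-06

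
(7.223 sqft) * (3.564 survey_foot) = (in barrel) 4.585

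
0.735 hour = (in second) 2646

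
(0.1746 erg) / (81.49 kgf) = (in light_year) 2.309e-27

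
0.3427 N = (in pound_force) 0.07704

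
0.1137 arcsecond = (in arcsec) 0.1137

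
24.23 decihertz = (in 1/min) 145.4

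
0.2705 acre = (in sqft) 1.178e+04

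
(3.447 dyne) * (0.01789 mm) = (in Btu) 5.845e-13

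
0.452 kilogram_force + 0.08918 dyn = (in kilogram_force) 0.452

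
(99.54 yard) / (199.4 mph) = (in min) 0.01702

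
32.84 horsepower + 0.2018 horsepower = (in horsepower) 33.04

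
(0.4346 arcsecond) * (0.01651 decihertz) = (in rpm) 3.322e-08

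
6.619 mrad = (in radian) 0.006619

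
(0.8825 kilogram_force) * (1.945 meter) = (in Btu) 0.01595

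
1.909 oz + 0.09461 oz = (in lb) 0.1252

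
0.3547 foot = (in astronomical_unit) 7.227e-13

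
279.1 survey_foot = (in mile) 0.05286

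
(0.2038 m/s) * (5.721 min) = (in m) 69.96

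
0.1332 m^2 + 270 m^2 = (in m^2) 270.1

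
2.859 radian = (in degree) 163.8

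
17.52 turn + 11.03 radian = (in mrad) 1.211e+05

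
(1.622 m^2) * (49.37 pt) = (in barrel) 0.1777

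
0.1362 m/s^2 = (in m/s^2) 0.1362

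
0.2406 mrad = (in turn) 3.829e-05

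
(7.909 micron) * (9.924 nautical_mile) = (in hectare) 1.454e-05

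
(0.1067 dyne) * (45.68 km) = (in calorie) 0.01165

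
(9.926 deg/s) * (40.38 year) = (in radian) 2.206e+08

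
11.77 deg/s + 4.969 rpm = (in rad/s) 0.7258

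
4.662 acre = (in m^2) 1.887e+04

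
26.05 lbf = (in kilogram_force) 11.82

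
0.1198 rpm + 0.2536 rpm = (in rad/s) 0.0391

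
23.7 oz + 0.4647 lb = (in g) 882.7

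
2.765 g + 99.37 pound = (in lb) 99.38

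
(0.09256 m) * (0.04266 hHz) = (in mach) 0.00116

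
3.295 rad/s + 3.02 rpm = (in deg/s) 206.9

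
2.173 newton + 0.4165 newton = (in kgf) 0.2641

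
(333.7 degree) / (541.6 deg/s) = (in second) 0.6161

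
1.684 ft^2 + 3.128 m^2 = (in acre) 0.0008116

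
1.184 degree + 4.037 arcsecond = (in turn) 0.003292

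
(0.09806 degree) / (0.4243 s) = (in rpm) 0.03852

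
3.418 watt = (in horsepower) 0.004584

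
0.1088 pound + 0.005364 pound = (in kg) 0.05178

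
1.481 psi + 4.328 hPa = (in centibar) 10.64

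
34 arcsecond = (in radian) 0.0001648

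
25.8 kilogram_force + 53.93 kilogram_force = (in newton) 781.9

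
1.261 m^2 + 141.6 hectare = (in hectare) 141.6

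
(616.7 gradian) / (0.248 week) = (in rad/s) 6.458e-05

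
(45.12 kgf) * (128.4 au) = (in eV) 5.305e+34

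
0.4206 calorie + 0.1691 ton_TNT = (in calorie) 1.691e+08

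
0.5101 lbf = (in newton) 2.269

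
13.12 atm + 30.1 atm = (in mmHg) 3.285e+04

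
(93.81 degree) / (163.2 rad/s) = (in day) 1.161e-07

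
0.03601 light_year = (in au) 2277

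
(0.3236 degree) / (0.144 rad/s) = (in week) 6.485e-08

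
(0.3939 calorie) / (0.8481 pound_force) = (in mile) 0.0002715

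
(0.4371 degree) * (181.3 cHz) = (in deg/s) 0.7925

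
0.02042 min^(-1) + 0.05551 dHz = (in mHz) 5.891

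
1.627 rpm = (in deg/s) 9.762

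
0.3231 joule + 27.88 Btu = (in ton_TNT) 7.03e-06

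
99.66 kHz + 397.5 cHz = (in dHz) 9.966e+05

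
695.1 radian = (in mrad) 6.951e+05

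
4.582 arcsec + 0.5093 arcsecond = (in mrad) 0.02468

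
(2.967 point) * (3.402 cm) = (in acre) 8.799e-09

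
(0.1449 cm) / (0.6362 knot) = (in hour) 1.23e-06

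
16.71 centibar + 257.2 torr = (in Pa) 5.1e+04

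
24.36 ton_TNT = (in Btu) 9.66e+07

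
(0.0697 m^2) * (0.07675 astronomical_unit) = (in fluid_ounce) 2.706e+13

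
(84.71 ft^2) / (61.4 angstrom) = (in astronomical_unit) 0.008568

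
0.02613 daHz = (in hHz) 0.002613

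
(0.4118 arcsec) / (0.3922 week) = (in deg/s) 4.822e-10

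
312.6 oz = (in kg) 8.862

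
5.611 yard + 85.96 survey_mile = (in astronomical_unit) 9.248e-07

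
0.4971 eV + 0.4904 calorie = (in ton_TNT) 4.904e-10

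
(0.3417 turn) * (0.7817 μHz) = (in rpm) 1.603e-05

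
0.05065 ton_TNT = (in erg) 2.119e+15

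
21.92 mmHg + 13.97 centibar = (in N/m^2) 1.689e+04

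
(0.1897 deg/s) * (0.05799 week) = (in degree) 6653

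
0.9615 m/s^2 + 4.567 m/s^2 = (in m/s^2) 5.529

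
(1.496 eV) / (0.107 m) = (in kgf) 2.284e-19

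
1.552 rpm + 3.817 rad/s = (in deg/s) 228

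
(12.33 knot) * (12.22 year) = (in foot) 8.02e+09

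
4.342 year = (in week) 226.4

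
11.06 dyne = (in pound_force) 2.486e-05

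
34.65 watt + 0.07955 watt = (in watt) 34.73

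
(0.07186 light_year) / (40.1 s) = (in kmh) 6.103e+13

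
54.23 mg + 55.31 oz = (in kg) 1.568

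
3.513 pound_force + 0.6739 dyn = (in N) 15.63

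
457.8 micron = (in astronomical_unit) 3.06e-15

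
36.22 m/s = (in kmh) 130.4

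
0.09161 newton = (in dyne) 9161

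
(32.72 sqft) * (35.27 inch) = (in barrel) 17.13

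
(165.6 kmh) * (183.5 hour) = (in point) 8.614e+10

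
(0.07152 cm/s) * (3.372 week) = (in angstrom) 1.459e+13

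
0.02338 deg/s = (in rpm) 0.003897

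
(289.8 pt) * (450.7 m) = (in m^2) 46.08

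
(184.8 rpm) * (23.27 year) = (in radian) 1.42e+10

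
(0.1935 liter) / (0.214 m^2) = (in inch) 0.0356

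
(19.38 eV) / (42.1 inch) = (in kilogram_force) 2.961e-19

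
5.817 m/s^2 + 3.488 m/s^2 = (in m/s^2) 9.305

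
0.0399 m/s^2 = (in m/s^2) 0.0399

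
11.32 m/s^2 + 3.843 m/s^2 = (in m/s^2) 15.16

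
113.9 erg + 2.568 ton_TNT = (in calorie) 2.568e+09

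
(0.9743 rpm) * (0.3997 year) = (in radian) 1.286e+06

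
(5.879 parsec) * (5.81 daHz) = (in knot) 2.049e+19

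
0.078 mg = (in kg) 7.8e-08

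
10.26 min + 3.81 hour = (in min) 238.9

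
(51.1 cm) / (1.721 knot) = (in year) 1.83e-08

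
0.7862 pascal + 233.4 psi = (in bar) 16.09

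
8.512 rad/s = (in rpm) 81.28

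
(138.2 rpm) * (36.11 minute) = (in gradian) 1.996e+06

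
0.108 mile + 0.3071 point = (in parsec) 5.633e-15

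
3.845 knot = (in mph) 4.425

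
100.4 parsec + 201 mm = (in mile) 1.925e+15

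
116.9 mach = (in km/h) 1.433e+05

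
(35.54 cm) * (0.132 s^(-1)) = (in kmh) 0.1689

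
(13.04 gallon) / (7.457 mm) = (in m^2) 6.62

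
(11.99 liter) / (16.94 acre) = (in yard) 1.913e-07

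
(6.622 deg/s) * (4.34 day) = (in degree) 2.483e+06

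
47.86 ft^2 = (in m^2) 4.446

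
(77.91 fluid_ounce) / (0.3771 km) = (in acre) 1.51e-09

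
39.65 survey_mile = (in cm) 6.381e+06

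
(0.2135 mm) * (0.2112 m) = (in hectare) 4.509e-09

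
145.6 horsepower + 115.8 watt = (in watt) 1.087e+05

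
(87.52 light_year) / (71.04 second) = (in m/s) 1.166e+16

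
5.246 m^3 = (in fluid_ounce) 1.774e+05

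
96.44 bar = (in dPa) 9.644e+07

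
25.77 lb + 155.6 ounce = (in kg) 16.1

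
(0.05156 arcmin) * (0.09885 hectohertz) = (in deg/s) 0.008495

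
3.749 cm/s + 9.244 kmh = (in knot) 5.064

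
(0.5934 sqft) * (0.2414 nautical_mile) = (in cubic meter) 24.65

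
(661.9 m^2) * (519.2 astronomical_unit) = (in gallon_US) 1.358e+19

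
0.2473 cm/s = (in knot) 0.004807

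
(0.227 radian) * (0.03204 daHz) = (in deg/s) 4.167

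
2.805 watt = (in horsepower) 0.003762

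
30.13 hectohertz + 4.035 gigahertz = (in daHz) 4.035e+08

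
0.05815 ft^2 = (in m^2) 0.005402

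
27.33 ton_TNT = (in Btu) 1.084e+08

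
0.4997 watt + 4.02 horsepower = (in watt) 2998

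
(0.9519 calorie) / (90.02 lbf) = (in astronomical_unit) 6.649e-14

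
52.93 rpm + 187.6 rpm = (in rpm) 240.5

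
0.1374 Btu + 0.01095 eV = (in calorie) 34.65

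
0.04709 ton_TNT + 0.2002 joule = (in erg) 1.97e+15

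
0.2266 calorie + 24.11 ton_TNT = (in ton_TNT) 24.11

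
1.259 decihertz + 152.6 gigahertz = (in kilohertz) 1.526e+08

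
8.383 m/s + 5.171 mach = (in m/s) 1769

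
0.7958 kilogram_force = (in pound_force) 1.754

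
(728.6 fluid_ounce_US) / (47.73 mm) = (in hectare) 4.514e-05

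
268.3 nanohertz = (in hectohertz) 2.683e-09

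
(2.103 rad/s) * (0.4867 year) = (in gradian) 2.055e+09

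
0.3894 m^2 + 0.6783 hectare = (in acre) 1.676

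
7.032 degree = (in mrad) 122.7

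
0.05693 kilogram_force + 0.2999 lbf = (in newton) 1.892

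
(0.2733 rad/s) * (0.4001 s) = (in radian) 0.1093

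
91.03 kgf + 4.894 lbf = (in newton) 914.5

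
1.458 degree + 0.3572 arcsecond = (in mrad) 25.45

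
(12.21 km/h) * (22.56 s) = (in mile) 0.04754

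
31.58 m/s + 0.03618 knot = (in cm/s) 3160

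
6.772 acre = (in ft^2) 2.95e+05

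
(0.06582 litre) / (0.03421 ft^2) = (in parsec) 6.712e-19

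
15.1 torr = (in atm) 0.01987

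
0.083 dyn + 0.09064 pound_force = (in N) 0.4032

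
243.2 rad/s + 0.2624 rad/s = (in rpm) 2325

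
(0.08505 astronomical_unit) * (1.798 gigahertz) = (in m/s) 2.288e+19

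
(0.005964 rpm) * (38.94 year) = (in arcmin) 2.637e+09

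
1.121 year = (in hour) 9820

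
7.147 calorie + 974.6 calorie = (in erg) 4.108e+10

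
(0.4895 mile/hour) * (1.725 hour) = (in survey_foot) 4458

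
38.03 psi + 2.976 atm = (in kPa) 563.8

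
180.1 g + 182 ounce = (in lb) 11.77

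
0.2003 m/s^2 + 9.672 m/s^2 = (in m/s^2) 9.872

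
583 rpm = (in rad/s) 61.05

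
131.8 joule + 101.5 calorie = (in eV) 3.473e+21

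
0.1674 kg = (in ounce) 5.905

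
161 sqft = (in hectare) 0.001496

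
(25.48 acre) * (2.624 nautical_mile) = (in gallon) 1.324e+11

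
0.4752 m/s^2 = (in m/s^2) 0.4752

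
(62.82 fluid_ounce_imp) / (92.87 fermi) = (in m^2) 1.922e+10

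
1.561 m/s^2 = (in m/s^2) 1.561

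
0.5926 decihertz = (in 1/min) 3.556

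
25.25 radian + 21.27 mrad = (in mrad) 2.527e+04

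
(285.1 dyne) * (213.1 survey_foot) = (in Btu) 0.0001755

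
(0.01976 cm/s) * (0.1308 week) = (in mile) 0.009713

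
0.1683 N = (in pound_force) 0.03784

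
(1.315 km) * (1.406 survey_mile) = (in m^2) 2.976e+06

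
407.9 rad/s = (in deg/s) 2.337e+04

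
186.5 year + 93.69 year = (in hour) 2.454e+06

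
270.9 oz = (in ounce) 270.9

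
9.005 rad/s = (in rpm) 85.99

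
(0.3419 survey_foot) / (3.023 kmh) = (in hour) 3.447e-05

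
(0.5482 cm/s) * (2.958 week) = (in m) 9807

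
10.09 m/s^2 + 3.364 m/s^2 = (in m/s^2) 13.45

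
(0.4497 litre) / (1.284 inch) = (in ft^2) 0.1484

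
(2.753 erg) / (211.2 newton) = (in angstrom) 13.04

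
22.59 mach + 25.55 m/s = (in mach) 22.67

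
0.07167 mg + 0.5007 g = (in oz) 0.01766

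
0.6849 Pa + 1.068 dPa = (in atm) 7.813e-06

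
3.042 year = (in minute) 1.599e+06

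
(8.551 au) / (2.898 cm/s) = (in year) 1.4e+06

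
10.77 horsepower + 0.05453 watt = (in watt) 8031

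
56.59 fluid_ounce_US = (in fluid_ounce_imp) 58.9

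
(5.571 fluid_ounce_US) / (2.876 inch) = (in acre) 5.573e-07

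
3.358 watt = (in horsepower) 0.004503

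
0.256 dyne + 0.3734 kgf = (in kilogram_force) 0.3734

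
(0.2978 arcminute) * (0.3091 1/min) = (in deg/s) 2.557e-05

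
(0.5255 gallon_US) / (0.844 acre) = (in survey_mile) 3.619e-10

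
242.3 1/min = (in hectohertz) 0.04038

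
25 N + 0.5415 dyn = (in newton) 25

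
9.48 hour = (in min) 568.8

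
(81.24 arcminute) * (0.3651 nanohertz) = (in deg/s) 4.943e-10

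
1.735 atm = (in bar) 1.758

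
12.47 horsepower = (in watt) 9299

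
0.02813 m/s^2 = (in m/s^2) 0.02813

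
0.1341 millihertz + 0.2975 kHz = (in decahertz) 29.75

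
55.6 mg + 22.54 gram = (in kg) 0.0226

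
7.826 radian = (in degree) 448.4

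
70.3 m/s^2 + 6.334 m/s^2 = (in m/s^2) 76.63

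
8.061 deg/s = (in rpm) 1.344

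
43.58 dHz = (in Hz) 4.358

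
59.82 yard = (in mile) 0.03399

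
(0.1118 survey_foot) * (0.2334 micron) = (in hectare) 7.954e-13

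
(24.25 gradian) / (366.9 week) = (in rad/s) 1.717e-09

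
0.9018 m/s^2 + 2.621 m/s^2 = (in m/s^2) 3.523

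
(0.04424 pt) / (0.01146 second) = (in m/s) 0.001362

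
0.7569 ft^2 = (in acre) 1.738e-05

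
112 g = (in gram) 112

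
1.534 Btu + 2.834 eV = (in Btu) 1.534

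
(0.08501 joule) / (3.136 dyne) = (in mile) 1.684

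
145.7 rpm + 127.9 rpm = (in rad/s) 28.65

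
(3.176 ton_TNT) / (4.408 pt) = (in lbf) 1.921e+12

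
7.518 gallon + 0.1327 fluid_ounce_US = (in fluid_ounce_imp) 1002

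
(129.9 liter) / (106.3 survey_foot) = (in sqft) 0.04315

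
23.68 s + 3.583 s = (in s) 27.26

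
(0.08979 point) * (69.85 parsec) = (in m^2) 6.827e+13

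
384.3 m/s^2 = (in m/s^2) 384.3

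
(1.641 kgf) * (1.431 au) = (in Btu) 3.265e+09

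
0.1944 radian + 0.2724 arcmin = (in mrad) 194.5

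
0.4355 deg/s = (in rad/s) 0.007601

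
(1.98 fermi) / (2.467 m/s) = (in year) 2.545e-23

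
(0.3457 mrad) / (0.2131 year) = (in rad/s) 5.144e-11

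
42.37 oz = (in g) 1201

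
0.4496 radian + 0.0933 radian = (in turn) 0.08641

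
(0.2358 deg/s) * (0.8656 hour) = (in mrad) 1.282e+04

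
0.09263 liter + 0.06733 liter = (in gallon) 0.04226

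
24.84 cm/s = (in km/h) 0.8942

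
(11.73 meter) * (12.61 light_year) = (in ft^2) 1.506e+19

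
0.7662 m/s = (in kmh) 2.758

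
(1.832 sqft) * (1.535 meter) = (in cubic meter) 0.2613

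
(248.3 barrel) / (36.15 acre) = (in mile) 1.677e-07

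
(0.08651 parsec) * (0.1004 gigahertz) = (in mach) 7.871e+20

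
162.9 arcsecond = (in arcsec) 162.9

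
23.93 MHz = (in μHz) 2.393e+13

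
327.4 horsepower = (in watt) 2.441e+05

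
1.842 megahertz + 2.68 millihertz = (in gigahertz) 0.001842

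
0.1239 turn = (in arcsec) 1.606e+05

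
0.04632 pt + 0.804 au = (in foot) 3.946e+11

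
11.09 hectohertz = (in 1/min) 6.654e+04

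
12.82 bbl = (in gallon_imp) 448.3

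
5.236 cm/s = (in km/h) 0.1885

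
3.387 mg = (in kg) 3.387e-06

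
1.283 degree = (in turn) 0.003564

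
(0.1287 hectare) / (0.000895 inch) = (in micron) 5.661e+13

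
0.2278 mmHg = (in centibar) 0.03037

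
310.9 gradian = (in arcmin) 1.679e+04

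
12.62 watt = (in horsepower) 0.01692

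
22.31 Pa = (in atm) 0.0002202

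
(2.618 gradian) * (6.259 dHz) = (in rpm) 0.2458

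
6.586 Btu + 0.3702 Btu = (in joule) 7339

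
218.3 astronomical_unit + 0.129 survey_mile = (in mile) 2.029e+10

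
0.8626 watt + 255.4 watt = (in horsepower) 0.3437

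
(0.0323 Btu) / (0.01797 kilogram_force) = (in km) 0.1934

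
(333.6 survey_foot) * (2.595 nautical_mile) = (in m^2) 4.887e+05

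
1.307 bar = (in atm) 1.29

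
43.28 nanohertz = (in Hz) 4.328e-08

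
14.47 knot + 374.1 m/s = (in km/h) 1374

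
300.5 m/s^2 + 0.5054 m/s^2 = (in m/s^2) 301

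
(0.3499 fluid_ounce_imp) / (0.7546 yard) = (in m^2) 1.441e-05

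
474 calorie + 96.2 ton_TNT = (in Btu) 3.815e+08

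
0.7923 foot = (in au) 1.614e-12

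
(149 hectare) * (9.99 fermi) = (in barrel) 9.362e-08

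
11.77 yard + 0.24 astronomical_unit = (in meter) 3.59e+10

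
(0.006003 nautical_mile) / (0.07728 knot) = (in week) 0.0004624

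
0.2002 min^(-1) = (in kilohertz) 3.337e-06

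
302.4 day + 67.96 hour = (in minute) 4.395e+05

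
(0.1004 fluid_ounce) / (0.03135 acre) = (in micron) 0.0234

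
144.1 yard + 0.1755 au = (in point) 7.442e+13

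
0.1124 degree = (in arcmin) 6.744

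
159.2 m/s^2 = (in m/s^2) 159.2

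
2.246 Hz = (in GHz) 2.246e-09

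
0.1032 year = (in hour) 904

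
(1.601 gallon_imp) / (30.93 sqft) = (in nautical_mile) 1.368e-06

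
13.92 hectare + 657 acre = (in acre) 691.4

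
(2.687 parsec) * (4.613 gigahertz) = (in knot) 7.435e+26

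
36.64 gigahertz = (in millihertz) 3.664e+13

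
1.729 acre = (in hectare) 0.6997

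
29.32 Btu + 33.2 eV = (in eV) 1.931e+23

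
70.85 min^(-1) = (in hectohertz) 0.01181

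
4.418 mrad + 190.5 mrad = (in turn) 0.03102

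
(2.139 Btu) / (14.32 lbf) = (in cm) 3543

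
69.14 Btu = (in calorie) 1.743e+04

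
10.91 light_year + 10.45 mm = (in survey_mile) 6.414e+13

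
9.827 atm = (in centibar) 995.7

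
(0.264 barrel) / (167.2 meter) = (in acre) 6.203e-08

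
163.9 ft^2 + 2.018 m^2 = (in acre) 0.004261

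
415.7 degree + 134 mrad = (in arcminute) 2.54e+04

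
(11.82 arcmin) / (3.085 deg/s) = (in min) 0.001064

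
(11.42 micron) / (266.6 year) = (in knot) 2.64e-15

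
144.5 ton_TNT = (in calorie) 1.445e+11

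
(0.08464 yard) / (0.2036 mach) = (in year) 3.54e-11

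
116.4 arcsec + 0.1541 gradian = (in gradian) 0.19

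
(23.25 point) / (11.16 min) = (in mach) 3.597e-08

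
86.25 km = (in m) 8.625e+04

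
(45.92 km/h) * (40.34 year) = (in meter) 1.623e+10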